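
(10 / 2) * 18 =90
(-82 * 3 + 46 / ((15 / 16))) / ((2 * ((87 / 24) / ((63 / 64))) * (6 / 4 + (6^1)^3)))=-10339 / 84100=-0.12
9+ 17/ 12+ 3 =161/ 12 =13.42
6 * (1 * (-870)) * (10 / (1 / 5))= -261000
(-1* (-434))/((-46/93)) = -877.43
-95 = -95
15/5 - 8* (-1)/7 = 29/7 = 4.14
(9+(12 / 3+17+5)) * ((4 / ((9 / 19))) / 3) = 2660 / 27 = 98.52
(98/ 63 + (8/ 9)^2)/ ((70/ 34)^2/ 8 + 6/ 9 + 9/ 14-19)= -3074960/ 22495941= -0.14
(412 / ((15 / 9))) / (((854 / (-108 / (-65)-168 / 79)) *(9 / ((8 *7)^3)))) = -4113829888 / 1566175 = -2626.67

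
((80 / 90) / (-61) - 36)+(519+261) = 408448 / 549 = 743.99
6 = 6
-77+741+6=670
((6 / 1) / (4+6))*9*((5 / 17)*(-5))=-135 / 17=-7.94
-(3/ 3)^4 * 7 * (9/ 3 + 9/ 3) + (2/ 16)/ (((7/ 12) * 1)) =-585/ 14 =-41.79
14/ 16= 7/ 8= 0.88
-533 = -533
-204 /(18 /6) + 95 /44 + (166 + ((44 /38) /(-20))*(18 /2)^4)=-1169097 /4180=-279.69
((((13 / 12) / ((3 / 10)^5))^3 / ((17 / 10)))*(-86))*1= -29522187500000000000 / 6586148313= -4482466245.37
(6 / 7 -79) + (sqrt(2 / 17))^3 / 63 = -78.14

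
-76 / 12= -19 / 3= -6.33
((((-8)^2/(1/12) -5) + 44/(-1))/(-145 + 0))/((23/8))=-5752/3335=-1.72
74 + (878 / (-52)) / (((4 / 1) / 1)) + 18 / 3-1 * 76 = -23 / 104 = -0.22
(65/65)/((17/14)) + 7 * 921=6447.82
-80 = -80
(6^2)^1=36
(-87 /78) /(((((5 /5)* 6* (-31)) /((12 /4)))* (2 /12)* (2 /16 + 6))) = 348 /19747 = 0.02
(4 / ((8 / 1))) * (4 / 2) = 1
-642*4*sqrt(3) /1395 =-856*sqrt(3) /465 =-3.19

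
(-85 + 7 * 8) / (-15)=29 / 15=1.93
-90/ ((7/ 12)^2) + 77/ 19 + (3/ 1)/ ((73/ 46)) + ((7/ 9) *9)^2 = -14241426/ 67963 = -209.55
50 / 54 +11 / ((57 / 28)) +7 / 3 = 4444 / 513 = 8.66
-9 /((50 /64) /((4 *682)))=-785664 /25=-31426.56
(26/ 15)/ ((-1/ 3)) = -26/ 5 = -5.20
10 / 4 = 5 / 2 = 2.50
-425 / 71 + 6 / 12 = -779 / 142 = -5.49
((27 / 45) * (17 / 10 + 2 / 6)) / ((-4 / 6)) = -183 / 100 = -1.83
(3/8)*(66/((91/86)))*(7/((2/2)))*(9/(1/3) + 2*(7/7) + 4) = 140481/26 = 5403.12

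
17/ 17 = 1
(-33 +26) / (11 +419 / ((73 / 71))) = -511 / 30552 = -0.02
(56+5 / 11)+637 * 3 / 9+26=9728 / 33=294.79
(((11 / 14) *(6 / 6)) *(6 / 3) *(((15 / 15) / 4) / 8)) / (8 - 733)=-11 / 162400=-0.00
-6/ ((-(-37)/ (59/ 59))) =-6/ 37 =-0.16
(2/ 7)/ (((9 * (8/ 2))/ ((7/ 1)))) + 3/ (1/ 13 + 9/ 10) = 7147/ 2286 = 3.13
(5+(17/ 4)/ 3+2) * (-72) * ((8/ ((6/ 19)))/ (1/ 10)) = -153520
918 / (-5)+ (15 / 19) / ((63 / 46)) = -365132 / 1995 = -183.02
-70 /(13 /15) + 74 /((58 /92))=36.61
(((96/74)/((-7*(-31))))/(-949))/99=-16/251444193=-0.00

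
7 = 7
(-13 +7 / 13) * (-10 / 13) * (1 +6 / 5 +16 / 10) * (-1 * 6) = -36936 / 169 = -218.56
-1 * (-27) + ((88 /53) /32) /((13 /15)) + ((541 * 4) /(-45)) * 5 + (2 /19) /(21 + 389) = -20615396141 /96611580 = -213.38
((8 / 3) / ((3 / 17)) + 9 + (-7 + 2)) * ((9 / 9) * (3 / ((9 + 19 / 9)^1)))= 129 / 25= 5.16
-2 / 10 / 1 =-1 / 5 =-0.20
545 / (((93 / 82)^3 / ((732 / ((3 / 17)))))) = 1246455582880 / 804357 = 1549629.81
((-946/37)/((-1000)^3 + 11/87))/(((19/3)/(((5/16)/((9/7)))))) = 68585/69898285705448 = 0.00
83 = 83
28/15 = 1.87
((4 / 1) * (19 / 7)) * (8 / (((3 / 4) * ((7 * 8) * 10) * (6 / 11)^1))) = 836 / 2205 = 0.38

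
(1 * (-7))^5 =-16807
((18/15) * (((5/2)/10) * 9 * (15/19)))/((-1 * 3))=-27/38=-0.71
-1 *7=-7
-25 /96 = -0.26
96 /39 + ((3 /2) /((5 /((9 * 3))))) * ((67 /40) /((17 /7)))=711457 /88400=8.05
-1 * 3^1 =-3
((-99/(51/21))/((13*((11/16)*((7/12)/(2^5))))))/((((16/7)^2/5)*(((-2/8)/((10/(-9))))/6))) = -1411200/221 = -6385.52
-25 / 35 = -5 / 7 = -0.71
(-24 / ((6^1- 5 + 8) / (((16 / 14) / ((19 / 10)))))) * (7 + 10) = -10880 / 399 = -27.27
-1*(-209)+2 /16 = 1673 /8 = 209.12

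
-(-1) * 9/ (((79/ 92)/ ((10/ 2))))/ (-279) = -460/ 2449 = -0.19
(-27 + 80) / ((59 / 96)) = 5088 / 59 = 86.24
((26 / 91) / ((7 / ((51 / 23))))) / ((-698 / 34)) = -1734 / 393323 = -0.00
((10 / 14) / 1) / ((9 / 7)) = 5 / 9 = 0.56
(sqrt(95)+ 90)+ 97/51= sqrt(95)+ 4687/51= 101.65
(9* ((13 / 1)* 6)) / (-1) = -702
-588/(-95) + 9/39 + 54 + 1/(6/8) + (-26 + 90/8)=696593/14820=47.00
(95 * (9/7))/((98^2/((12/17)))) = 2565/285719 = 0.01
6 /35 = 0.17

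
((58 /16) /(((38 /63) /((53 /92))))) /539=13833 /2153536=0.01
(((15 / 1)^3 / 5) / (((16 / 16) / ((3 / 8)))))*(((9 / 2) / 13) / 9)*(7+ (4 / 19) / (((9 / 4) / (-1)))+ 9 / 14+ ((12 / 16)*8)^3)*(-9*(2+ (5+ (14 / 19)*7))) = -35763203025 / 150176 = -238141.93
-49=-49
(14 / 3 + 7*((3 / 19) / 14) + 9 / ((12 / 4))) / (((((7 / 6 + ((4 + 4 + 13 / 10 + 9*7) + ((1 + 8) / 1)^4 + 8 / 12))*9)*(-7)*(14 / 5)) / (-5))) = 110375 / 3335746932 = 0.00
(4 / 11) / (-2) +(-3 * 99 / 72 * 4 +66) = 1085 / 22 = 49.32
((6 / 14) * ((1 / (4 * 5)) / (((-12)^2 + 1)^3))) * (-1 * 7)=-3 / 60972500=-0.00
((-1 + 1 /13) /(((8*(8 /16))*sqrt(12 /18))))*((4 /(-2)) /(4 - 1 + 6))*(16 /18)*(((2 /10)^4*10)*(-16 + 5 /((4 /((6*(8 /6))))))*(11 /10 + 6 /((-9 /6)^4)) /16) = -617*sqrt(6) /1974375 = -0.00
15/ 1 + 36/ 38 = 303/ 19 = 15.95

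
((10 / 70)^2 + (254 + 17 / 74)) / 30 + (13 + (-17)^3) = -532100089 / 108780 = -4891.52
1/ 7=0.14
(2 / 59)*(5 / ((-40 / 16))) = -4 / 59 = -0.07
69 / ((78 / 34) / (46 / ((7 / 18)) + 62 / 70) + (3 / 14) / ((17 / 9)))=22832054 / 43909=519.99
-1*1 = -1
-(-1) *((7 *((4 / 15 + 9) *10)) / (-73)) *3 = -26.66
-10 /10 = -1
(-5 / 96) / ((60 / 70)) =-35 / 576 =-0.06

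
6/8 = 3/4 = 0.75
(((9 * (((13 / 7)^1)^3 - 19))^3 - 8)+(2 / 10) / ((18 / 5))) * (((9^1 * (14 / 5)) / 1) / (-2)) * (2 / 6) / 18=1057921985861801 / 3112992540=339840.84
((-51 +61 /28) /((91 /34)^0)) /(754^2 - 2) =-1367 /15918392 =-0.00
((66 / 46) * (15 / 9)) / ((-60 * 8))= -11 / 2208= -0.00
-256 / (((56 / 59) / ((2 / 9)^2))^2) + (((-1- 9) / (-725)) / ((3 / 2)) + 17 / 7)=81335027 / 46615905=1.74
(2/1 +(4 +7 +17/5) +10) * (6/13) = 792/65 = 12.18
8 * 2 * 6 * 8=768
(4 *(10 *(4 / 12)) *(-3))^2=1600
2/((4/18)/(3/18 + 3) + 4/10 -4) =-285/503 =-0.57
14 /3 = 4.67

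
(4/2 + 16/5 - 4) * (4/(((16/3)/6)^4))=7.69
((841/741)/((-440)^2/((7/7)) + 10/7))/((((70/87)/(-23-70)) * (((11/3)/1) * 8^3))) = -6804531/18852380518400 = -0.00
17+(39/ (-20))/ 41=13901/ 820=16.95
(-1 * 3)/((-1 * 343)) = 3/343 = 0.01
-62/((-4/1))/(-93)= -1/6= -0.17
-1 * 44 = -44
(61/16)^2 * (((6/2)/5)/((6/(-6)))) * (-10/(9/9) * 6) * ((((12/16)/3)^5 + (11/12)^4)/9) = 218218045/5308416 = 41.11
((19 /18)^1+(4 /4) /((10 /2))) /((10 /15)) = 113 /60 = 1.88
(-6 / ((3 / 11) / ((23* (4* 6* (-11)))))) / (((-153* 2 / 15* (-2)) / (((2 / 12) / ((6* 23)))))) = 3.95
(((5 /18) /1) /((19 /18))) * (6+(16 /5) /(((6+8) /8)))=274 /133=2.06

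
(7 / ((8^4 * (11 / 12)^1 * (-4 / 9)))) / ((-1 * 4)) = 189 / 180224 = 0.00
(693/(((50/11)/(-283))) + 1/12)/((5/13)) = -168269777/1500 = -112179.85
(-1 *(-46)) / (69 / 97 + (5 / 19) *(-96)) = -84778 / 45249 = -1.87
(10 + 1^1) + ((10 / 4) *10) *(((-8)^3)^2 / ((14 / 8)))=26214477 / 7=3744925.29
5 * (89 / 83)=445 / 83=5.36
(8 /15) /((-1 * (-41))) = 8 /615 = 0.01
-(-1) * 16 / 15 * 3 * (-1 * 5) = -16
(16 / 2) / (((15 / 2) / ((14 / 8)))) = 28 / 15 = 1.87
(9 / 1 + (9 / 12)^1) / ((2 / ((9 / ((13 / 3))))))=81 / 8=10.12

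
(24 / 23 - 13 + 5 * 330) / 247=6.63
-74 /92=-37 /46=-0.80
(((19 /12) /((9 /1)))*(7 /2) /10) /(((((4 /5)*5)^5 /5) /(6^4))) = 399 /1024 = 0.39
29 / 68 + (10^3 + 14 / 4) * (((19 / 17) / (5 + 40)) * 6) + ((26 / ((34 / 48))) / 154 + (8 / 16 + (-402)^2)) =4234738203 / 26180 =161754.71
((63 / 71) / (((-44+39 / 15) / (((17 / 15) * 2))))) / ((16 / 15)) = -595 / 13064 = -0.05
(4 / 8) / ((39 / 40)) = 20 / 39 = 0.51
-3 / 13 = -0.23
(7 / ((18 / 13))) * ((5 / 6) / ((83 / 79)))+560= 5055785 / 8964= 564.01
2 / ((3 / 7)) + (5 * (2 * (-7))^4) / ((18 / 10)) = 960442 / 9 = 106715.78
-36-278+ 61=-253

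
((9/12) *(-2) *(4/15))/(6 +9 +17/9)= -0.02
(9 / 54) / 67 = 1 / 402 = 0.00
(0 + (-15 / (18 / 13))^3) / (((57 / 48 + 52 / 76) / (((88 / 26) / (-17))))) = 35321000 / 261171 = 135.24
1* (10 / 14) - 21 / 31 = 8 / 217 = 0.04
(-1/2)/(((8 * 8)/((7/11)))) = -7/1408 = -0.00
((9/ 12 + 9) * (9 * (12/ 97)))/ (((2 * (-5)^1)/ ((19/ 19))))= -1053/ 970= -1.09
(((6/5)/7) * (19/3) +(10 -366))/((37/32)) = -397504/1295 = -306.95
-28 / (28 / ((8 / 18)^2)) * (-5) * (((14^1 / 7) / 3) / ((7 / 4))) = 640 / 1701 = 0.38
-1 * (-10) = 10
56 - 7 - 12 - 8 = 29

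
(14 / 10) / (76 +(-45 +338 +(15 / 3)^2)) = 7 / 1970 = 0.00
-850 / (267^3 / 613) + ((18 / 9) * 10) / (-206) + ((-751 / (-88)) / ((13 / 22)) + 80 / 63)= 11123823065213 / 713628839196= 15.59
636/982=318/491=0.65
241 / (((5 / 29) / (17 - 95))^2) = 1233111204 / 25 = 49324448.16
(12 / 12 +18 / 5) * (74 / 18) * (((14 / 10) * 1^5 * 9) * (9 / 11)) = 53613 / 275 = 194.96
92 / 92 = 1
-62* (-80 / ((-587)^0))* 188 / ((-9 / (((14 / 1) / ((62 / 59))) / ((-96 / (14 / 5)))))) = 1087016 / 27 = 40259.85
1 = 1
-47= -47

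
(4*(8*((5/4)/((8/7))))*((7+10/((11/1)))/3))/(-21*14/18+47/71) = -216195/36718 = -5.89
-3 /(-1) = 3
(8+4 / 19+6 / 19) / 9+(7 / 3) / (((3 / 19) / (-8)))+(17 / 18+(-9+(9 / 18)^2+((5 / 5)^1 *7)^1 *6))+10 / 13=-731911 / 8892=-82.31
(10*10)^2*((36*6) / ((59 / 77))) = 166320000 / 59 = 2818983.05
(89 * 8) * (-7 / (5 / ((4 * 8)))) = -159488 / 5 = -31897.60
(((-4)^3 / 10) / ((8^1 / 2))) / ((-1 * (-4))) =-0.40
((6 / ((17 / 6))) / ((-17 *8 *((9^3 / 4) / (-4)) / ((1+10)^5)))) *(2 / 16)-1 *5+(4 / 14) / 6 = 315845 / 163863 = 1.93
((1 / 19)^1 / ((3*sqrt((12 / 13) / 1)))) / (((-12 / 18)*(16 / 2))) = -sqrt(39) / 1824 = -0.00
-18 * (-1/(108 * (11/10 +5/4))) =10/141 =0.07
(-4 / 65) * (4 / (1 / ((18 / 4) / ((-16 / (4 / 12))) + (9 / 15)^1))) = -81 / 650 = -0.12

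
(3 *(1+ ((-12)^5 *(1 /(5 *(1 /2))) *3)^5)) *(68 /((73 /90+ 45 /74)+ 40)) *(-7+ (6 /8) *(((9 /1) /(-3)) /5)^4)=2174037904728798238893903131237216216517 /26938671875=80703232691526231335185420000.00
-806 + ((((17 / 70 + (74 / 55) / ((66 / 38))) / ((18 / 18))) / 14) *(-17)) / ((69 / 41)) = -3960429059 / 4909212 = -806.73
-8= -8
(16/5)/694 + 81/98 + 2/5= 209331/170030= 1.23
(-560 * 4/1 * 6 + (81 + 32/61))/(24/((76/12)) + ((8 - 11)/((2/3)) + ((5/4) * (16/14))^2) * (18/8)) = 6069129416/792207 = 7661.04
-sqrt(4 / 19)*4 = -8*sqrt(19) / 19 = -1.84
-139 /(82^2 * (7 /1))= -139 /47068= -0.00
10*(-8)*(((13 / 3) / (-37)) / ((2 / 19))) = 9880 / 111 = 89.01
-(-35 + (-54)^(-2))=102059/2916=35.00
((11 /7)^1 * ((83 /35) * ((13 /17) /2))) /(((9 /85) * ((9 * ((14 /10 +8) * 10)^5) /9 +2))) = 11869 /6473033479332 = 0.00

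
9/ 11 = 0.82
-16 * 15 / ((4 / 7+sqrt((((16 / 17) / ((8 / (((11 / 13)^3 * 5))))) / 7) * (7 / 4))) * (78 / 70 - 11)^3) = 0.29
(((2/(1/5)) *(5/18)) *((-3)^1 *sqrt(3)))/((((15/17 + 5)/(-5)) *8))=85 *sqrt(3)/96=1.53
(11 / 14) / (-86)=-11 / 1204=-0.01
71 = 71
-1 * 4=-4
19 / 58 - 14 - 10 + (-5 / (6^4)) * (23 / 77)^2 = -5275131721 / 222835536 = -23.67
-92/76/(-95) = 23/1805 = 0.01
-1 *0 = 0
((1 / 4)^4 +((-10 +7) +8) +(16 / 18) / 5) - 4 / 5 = 50477 / 11520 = 4.38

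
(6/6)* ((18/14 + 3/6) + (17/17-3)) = -0.21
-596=-596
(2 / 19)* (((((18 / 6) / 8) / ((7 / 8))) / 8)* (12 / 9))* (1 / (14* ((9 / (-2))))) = -1 / 8379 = -0.00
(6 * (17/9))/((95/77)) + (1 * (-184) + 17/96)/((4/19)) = -31517731/36480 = -863.97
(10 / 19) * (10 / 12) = 25 / 57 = 0.44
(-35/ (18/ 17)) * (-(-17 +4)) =-7735/ 18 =-429.72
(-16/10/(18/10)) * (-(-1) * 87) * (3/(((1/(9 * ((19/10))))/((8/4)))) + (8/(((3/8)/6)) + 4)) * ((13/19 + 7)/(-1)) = 13243952/95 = 139410.02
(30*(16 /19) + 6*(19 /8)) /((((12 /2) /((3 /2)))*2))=3003 /608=4.94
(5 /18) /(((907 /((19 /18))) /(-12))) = -95 /24489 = -0.00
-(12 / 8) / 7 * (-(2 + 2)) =6 / 7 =0.86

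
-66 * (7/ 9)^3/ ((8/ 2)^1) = -3773/ 486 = -7.76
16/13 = 1.23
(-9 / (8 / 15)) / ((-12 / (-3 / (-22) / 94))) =135 / 66176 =0.00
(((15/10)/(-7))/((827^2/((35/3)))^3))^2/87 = 37515625/2884897434312924335930002123763988413148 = 0.00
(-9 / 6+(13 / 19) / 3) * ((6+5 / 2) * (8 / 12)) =-2465 / 342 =-7.21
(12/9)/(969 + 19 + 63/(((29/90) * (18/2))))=58/43923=0.00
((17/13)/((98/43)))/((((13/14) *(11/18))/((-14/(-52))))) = 6579/24167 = 0.27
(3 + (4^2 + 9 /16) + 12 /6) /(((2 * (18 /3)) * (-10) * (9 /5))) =-115 /1152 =-0.10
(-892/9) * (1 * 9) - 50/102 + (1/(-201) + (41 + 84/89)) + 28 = -822.55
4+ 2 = 6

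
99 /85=1.16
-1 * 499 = -499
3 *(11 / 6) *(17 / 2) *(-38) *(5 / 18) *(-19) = 337535 / 36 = 9375.97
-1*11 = -11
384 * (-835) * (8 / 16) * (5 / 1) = -801600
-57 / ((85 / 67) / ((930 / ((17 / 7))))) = -4972338 / 289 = -17205.32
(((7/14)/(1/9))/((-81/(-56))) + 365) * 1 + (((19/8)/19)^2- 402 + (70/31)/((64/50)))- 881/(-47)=-11215891/839232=-13.36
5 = 5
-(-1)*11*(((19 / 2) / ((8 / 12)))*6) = 1881 / 2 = 940.50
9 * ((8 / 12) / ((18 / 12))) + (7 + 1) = 12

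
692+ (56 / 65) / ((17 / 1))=692.05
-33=-33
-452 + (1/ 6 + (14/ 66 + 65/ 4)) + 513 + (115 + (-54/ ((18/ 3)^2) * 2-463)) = -36085/ 132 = -273.37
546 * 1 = 546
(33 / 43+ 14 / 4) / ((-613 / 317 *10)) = -116339 / 527180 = -0.22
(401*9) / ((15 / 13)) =15639 / 5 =3127.80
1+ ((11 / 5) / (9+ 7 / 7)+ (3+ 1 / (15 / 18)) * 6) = 1321 / 50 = 26.42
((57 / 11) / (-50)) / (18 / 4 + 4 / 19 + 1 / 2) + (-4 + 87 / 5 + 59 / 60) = 521393 / 36300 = 14.36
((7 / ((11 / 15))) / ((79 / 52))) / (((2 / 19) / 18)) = 933660 / 869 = 1074.41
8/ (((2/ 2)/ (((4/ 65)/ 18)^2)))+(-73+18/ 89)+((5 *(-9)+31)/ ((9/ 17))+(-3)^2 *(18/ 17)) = -46452014059/ 517786425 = -89.71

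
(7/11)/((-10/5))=-7/22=-0.32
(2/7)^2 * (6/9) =8/147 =0.05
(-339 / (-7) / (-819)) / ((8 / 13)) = -113 / 1176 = -0.10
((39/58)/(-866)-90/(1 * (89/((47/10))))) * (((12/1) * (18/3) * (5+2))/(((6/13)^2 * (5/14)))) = -35194109223/1117573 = -31491.55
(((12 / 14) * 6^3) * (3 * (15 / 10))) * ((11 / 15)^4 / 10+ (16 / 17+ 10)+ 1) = 3708635292 / 371875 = 9972.80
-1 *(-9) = 9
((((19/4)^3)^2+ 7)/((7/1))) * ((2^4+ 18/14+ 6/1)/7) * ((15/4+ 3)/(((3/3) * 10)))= 207175107753/56197120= 3686.58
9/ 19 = 0.47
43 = 43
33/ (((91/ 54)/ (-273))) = -5346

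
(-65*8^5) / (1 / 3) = -6389760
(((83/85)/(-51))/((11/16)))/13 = -1328/619905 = -0.00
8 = 8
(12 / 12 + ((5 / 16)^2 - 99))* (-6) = 75189 / 128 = 587.41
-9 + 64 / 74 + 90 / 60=-491 / 74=-6.64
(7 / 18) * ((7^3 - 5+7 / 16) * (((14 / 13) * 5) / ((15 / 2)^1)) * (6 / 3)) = 88445 / 468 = 188.99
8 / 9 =0.89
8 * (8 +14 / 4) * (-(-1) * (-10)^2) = 9200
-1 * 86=-86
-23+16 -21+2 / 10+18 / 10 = -26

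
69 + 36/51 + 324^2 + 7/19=33929882/323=105046.07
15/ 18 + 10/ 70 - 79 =-3277/ 42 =-78.02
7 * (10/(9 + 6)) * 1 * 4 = 56/3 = 18.67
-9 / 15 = -0.60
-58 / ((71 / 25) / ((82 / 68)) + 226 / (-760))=-4518200 / 160299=-28.19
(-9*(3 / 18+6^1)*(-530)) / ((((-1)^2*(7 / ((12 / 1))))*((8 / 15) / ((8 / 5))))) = 1058940 / 7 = 151277.14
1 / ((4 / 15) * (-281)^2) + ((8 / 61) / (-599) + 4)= 4.00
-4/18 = -2/9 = -0.22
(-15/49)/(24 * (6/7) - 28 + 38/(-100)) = 250/6377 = 0.04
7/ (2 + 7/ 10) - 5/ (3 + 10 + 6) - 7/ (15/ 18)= -15571/ 2565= -6.07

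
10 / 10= 1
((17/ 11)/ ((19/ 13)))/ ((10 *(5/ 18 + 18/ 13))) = 25857/ 406505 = 0.06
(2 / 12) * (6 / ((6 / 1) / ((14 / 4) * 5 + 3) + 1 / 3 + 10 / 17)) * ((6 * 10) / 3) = 41820 / 2539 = 16.47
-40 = -40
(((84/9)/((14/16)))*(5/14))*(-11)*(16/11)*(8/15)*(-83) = 169984/63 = 2698.16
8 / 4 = 2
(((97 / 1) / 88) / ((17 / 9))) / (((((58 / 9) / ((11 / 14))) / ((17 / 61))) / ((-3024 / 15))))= -70713 / 17690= -4.00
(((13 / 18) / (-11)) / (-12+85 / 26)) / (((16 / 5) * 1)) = 845 / 359568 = 0.00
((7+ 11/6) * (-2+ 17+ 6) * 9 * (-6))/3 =-3339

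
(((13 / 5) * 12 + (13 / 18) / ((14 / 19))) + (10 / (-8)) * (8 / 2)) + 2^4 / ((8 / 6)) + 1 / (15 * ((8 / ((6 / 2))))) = 98797 / 2520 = 39.21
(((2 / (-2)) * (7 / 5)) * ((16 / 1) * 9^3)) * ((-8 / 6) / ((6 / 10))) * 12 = 435456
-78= -78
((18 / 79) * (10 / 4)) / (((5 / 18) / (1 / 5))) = 0.41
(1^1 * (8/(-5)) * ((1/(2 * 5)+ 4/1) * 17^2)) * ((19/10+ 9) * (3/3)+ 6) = -4004962/125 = -32039.70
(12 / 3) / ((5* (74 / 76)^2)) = 5776 / 6845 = 0.84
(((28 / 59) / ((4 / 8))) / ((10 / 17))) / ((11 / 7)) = 1.03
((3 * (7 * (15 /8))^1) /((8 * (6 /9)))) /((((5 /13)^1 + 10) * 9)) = 91 /1152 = 0.08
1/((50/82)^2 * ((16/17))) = 28577/10000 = 2.86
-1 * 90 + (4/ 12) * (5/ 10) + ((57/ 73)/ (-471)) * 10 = -6178619/ 68766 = -89.85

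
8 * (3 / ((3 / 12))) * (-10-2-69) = -7776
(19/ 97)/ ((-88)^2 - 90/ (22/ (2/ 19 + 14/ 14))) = 3971/ 156902447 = 0.00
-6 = -6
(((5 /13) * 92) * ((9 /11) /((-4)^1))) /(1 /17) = -17595 /143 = -123.04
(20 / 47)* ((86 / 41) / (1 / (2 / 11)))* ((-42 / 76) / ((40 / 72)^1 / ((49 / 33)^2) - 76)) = 86724120 / 73247272153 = 0.00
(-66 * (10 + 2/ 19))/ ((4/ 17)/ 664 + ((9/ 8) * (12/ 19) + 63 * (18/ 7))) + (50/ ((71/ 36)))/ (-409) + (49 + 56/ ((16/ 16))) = 290305258653/ 2878897421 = 100.84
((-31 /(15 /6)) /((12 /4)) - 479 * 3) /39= -36.95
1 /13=0.08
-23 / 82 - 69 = -5681 / 82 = -69.28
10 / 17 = 0.59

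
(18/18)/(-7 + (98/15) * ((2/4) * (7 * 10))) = 0.00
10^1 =10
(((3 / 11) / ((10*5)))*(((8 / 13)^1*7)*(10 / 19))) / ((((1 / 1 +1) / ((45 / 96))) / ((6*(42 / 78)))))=1323 / 141284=0.01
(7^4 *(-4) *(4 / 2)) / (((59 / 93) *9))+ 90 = -579518 / 177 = -3274.11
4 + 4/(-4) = 3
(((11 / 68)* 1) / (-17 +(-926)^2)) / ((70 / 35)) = 11 / 116614424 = 0.00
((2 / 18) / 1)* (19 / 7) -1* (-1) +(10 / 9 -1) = 89 / 63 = 1.41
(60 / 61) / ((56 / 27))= 405 / 854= 0.47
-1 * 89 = -89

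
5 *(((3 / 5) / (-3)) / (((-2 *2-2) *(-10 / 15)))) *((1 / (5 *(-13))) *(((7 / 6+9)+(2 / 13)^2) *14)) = 72331 / 131820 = 0.55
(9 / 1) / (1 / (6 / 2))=27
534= 534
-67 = -67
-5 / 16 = -0.31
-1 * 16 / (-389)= 16 / 389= 0.04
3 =3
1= 1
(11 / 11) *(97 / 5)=97 / 5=19.40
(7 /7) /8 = 1 /8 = 0.12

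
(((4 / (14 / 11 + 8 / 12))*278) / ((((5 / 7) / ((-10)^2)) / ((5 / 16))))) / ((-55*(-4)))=14595 / 128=114.02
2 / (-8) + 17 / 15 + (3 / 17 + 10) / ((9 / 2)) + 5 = 8.14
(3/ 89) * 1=3/ 89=0.03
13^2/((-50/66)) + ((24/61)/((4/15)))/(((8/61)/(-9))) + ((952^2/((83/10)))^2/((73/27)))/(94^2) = 55407588675472191/111089947300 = 498763.30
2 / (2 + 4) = 1 / 3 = 0.33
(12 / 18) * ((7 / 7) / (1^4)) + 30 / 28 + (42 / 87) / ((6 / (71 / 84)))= 13199 / 7308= 1.81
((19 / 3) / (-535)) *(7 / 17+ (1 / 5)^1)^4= -138920704 / 83782003125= -0.00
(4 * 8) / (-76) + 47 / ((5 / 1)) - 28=-1807 / 95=-19.02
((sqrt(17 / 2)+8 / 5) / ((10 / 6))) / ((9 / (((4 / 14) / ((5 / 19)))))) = 304 / 2625+19 * sqrt(34) / 525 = 0.33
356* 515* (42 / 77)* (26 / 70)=2860104 / 77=37144.21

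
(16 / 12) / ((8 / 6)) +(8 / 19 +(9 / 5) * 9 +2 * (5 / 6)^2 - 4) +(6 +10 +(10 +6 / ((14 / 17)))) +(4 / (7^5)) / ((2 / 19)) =1388080679 / 28739970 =48.30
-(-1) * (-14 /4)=-7 /2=-3.50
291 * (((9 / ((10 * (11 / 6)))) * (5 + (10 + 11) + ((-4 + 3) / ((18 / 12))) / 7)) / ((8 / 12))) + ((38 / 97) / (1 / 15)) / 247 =2694899694 / 485485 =5550.94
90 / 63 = 10 / 7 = 1.43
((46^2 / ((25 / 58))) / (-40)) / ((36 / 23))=-352843 / 4500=-78.41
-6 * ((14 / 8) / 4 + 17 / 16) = -9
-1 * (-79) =79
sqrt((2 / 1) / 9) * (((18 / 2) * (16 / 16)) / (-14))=-3 * sqrt(2) / 14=-0.30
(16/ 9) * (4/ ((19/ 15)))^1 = 320/ 57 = 5.61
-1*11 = -11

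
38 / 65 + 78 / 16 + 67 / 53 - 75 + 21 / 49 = -13089171 / 192920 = -67.85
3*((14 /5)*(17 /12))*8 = 476 /5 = 95.20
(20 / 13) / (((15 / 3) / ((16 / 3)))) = 64 / 39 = 1.64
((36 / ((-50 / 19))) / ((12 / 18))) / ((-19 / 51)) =55.08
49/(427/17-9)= 833/274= 3.04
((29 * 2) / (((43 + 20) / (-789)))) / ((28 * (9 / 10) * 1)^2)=-190675 / 166698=-1.14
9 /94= 0.10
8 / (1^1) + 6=14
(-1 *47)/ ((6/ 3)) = -47/ 2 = -23.50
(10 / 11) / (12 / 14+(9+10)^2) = 70 / 27863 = 0.00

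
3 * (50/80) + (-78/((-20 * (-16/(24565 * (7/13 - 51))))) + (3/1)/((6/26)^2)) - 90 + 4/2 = 7250873/24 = 302119.71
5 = 5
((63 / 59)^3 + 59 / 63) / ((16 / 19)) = 264768059 / 103511016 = 2.56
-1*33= -33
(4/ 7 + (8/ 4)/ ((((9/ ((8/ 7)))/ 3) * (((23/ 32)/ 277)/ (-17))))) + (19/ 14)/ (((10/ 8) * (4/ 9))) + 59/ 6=-12024013/ 2415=-4978.89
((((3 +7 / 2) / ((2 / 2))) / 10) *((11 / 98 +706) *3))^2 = 7283310935121 / 3841600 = 1895905.60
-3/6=-1/2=-0.50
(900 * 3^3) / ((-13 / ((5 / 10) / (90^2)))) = -3 / 26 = -0.12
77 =77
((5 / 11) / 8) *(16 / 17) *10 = 100 / 187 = 0.53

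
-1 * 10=-10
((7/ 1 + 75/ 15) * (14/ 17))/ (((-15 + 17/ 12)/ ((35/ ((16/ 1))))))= -4410/ 2771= -1.59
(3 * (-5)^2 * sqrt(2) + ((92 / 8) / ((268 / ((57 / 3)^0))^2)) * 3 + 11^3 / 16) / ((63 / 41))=489941267 / 9049824 + 1025 * sqrt(2) / 21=123.17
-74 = -74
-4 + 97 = 93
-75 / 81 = -25 / 27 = -0.93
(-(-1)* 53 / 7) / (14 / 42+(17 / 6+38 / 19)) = 1.47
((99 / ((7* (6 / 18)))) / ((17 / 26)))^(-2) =14161 / 59629284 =0.00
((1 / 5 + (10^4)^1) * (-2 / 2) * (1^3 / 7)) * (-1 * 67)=478581 / 5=95716.20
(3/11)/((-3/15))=-15/11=-1.36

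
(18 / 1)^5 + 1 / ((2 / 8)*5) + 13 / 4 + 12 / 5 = 37791489 / 20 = 1889574.45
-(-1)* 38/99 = 38/99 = 0.38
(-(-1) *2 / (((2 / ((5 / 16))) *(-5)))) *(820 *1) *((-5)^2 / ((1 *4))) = -320.31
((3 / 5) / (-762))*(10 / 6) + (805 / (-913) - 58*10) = -404123803 / 695706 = -580.88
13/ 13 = 1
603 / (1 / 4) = 2412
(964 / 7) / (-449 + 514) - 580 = -262936 / 455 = -577.88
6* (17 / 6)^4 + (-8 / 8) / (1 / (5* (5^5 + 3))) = -3294719 / 216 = -15253.33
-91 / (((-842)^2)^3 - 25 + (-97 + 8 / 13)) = -1183 / 4632505048711087894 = -0.00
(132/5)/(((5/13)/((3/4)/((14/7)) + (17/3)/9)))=31031/450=68.96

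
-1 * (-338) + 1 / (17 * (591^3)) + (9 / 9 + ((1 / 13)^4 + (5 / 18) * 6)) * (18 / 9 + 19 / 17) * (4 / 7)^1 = 240470188089417253 / 701589067886889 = 342.75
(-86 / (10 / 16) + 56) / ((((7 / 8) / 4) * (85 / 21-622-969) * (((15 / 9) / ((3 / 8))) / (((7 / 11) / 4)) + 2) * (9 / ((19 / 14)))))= 4896 / 4135055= 0.00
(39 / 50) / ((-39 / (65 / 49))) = -13 / 490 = -0.03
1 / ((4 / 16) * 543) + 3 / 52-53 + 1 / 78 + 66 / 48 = -970323 / 18824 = -51.55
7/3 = 2.33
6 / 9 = 2 / 3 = 0.67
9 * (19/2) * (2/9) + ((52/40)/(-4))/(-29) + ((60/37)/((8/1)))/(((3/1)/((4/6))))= 2453683/128760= 19.06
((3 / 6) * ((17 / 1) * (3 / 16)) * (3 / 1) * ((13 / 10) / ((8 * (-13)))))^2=23409 / 6553600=0.00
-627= -627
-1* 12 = -12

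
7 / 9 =0.78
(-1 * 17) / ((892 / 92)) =-391 / 223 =-1.75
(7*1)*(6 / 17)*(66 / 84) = 33 / 17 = 1.94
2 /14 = 1 /7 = 0.14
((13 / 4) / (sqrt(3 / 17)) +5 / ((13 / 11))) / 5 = 11 / 13 +13 * sqrt(51) / 60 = 2.39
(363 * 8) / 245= 2904 / 245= 11.85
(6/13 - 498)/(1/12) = -77616/13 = -5970.46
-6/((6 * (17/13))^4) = -28561/18040536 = -0.00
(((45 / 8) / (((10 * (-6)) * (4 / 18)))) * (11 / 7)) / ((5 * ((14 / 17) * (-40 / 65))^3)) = 3205776717 / 3147038720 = 1.02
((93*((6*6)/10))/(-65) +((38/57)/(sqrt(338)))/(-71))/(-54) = 0.10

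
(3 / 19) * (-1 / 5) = -3 / 95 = -0.03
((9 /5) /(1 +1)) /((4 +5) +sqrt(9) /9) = 27 /280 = 0.10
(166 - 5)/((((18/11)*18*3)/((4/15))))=1771/3645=0.49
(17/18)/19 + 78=26693/342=78.05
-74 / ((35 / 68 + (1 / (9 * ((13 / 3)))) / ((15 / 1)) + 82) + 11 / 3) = -2943720 / 3428363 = -0.86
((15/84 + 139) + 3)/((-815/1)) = -3981/22820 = -0.17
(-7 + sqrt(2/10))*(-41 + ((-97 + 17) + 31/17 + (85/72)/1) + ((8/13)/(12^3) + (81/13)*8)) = 5693065/11934 -162659*sqrt(5)/11934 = 446.57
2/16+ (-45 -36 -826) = -7255/8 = -906.88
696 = 696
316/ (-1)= -316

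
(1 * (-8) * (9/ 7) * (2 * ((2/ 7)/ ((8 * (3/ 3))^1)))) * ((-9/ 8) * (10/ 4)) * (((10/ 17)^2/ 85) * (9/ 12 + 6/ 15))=9315/ 962948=0.01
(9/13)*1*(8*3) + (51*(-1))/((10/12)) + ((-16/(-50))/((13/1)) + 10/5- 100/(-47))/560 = -14665899/329000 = -44.58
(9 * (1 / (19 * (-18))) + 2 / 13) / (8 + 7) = 21 / 2470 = 0.01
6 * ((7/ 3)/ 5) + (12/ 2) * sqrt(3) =14/ 5 + 6 * sqrt(3) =13.19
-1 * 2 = -2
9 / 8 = 1.12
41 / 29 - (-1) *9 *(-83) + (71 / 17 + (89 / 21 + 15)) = -7476643 / 10353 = -722.17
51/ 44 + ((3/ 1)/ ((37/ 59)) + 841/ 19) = 1552973/ 30932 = 50.21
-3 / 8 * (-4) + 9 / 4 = 15 / 4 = 3.75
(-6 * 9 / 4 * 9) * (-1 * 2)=243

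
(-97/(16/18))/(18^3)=-97/5184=-0.02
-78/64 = -39/32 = -1.22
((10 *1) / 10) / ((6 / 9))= 3 / 2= 1.50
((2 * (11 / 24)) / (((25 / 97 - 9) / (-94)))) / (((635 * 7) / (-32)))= -50149 / 706755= -0.07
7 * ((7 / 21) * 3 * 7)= 49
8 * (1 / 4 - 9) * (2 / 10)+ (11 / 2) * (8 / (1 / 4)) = 162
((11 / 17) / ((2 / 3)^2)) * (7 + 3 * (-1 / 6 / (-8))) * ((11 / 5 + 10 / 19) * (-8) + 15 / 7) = -146314773 / 723520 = -202.23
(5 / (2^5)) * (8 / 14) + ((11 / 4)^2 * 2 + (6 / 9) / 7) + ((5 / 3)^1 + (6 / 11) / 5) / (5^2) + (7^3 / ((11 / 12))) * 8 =173760227 / 57750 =3008.84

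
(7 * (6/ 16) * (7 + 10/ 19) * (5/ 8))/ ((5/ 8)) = 3003/ 152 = 19.76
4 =4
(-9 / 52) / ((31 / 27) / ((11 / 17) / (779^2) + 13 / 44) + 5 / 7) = -228125098845 / 6063468857212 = -0.04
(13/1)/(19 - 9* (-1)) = 13/28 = 0.46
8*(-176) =-1408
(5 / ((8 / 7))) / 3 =35 / 24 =1.46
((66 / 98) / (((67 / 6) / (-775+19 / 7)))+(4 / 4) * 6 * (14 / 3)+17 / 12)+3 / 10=-23248157 / 1378860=-16.86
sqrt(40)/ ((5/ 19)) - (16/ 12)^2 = -16/ 9+38 * sqrt(10)/ 5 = 22.26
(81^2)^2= 43046721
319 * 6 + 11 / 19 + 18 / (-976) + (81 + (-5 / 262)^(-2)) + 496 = 1214010893 / 231800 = 5237.32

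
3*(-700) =-2100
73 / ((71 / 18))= 1314 / 71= 18.51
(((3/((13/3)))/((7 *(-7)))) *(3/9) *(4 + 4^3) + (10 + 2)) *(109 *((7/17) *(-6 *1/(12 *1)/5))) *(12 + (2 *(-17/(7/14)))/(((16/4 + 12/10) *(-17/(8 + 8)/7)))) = -103478496/20111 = -5145.37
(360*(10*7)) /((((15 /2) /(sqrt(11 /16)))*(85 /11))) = 1848*sqrt(11) /17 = 360.54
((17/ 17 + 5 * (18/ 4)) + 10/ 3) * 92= 7406/ 3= 2468.67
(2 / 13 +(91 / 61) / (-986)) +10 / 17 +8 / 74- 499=-14411630369 / 28930226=-498.15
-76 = -76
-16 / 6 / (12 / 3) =-0.67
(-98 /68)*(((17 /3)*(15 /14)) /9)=-35 /36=-0.97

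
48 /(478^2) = 12 /57121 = 0.00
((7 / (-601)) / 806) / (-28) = 1 / 1937624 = 0.00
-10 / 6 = -5 / 3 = -1.67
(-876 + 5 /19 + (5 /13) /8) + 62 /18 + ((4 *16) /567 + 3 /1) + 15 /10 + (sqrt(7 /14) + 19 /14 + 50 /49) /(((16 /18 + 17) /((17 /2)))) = -1094115962951 /1262681784 + 153 *sqrt(2) /644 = -866.17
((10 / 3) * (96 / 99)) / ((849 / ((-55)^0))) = 320 / 84051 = 0.00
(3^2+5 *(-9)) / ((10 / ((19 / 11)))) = -342 / 55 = -6.22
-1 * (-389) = 389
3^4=81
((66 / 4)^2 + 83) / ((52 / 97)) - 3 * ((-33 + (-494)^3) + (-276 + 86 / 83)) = 6243748971463 / 17264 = 361662938.57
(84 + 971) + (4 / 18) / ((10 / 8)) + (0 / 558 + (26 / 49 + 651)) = 3763292 / 2205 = 1706.71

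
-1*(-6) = 6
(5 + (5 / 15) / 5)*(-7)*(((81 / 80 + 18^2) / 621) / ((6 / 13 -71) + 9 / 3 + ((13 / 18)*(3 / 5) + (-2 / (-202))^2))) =0.28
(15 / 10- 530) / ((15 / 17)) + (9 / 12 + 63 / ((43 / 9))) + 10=-1483579 / 2580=-575.03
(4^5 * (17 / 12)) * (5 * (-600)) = -4352000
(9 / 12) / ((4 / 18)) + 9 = 12.38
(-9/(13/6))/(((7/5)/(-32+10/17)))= 144180/1547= 93.20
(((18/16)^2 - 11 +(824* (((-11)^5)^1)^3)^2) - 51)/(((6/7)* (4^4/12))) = 5307780959003898948395550487218272896439/8192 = 647922480347155633349066200000000000.00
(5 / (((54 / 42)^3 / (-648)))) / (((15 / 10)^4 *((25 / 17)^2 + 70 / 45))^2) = -293352478720 / 68182087689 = -4.30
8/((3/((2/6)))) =0.89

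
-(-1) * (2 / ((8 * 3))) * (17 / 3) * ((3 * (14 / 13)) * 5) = 595 / 78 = 7.63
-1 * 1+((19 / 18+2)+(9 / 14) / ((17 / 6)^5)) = 368372819 / 178901982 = 2.06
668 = 668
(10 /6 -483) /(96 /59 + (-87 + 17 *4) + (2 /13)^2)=14398124 /518967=27.74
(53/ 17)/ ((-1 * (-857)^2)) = -53/ 12485633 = -0.00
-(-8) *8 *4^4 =16384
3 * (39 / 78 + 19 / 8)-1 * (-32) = 325 / 8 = 40.62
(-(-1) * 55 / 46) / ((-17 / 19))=-1.34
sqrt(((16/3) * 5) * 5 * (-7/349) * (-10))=20 * sqrt(73290)/1047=5.17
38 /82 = 19 /41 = 0.46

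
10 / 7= 1.43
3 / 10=0.30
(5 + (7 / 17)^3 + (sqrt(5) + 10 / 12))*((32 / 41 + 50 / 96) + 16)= 140.82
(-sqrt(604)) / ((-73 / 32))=64*sqrt(151) / 73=10.77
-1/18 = -0.06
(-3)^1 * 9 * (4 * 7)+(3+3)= -750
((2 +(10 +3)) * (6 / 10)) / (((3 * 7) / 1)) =3 / 7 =0.43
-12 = -12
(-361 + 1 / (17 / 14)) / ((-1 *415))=6123 / 7055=0.87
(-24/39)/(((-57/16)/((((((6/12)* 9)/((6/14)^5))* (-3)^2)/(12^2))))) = 67228/20007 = 3.36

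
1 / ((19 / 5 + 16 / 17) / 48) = 4080 / 403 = 10.12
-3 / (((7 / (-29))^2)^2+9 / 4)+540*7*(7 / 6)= 28105849158 / 6375133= 4408.67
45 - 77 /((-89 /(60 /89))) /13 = 45.04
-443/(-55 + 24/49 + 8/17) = 369019/45015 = 8.20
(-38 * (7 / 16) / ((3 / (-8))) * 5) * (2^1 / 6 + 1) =2660 / 9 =295.56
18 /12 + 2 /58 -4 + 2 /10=-657 /290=-2.27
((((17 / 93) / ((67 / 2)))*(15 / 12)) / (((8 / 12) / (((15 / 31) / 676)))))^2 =1625625 / 30311662399592704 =0.00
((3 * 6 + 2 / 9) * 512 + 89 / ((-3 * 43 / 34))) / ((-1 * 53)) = -3601546 / 20511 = -175.59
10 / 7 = 1.43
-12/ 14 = -6/ 7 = -0.86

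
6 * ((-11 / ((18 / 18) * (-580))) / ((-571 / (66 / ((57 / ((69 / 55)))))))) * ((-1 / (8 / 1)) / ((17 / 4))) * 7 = 15939 / 267427850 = 0.00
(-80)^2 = 6400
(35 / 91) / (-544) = -5 / 7072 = -0.00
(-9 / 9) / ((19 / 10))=-10 / 19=-0.53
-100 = -100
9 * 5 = 45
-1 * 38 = -38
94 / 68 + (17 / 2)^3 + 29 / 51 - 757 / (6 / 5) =-2007 / 136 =-14.76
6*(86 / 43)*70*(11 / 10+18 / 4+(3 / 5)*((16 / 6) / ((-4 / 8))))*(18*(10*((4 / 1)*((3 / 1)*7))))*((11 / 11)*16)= 487710720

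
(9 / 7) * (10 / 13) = 90 / 91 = 0.99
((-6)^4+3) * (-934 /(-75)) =16176.88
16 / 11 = 1.45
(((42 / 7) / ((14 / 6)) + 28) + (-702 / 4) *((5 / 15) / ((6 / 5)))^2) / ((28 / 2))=2861 / 2352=1.22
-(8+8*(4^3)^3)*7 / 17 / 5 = -2936024 / 17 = -172707.29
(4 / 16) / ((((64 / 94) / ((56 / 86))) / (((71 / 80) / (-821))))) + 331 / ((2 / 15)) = 224357602241 / 90375680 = 2482.50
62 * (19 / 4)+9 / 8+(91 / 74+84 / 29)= 2573065 / 8584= 299.75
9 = 9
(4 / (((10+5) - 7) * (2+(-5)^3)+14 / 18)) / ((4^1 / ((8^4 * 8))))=-294912 / 8849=-33.33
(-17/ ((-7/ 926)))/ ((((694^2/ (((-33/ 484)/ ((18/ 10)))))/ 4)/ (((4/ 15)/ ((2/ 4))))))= -31484/ 83443437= -0.00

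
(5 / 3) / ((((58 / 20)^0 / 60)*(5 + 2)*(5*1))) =20 / 7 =2.86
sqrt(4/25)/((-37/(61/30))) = -61/2775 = -0.02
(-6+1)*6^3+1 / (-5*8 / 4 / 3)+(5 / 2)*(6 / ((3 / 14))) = -10103 / 10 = -1010.30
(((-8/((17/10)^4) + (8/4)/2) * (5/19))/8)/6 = 17605/76171152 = 0.00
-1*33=-33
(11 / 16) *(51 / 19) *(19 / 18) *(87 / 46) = 5423 / 1472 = 3.68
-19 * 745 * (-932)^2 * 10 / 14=-61476863600 / 7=-8782409085.71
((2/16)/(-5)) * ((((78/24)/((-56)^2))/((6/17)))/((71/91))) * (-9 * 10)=8619/1017856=0.01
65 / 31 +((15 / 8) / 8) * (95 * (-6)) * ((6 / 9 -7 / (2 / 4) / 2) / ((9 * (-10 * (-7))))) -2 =59987 / 41664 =1.44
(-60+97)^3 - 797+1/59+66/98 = 144135692/2891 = 49856.69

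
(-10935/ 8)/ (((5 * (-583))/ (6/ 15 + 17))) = 190269/ 23320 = 8.16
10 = 10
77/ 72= 1.07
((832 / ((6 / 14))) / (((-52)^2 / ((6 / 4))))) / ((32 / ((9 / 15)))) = 21 / 1040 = 0.02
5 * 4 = 20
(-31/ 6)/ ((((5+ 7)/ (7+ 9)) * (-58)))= 31/ 261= 0.12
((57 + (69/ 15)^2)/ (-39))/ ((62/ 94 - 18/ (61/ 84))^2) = -16061272306/ 4665281330775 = -0.00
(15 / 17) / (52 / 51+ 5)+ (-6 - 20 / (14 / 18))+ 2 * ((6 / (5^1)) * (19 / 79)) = -26306433 / 848855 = -30.99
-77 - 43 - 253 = -373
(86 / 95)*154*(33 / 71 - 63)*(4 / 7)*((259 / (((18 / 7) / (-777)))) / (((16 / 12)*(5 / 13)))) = 5127964649808 / 6745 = 760261623.40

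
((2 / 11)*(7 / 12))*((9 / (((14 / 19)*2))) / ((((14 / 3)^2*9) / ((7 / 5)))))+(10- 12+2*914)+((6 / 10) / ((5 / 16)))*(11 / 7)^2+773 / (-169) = 133078258659 / 72872800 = 1826.17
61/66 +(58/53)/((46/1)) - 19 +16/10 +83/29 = -158537447/11665830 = -13.59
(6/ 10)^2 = 9/ 25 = 0.36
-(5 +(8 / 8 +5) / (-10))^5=-5153632 / 3125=-1649.16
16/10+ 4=28/5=5.60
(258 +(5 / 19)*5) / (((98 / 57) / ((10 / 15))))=4927 / 49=100.55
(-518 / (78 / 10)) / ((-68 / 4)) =2590 / 663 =3.91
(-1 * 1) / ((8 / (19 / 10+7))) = -89 / 80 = -1.11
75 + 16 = 91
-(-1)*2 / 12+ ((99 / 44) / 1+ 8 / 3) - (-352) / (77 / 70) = 3901 / 12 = 325.08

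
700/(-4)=-175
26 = 26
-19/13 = -1.46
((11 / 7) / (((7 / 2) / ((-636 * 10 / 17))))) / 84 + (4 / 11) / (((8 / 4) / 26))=174952 / 64141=2.73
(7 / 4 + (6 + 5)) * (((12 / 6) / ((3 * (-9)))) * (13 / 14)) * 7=-221 / 36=-6.14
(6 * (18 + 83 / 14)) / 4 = 1005 / 28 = 35.89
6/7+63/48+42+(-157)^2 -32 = 2762051/112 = 24661.17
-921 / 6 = -153.50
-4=-4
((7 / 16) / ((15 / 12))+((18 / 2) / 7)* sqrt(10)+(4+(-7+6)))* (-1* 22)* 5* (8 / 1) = -7920* sqrt(10) / 7 - 2948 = -6525.89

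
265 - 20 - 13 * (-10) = 375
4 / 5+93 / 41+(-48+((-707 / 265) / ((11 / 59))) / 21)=-16354358 / 358545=-45.61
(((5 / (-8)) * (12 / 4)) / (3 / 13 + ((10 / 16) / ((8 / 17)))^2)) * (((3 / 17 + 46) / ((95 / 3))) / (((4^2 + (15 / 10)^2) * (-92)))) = 47024640 / 57601115521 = 0.00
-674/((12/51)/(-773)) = 2214258.50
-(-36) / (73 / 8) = 288 / 73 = 3.95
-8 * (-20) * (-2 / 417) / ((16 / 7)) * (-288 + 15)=12740 / 139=91.65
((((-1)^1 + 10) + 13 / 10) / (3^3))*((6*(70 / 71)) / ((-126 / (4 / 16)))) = -103 / 23004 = -0.00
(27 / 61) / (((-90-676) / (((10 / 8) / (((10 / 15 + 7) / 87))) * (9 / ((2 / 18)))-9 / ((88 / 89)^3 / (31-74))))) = -655659319743 / 732376595456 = -0.90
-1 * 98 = -98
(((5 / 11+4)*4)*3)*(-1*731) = -429828 / 11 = -39075.27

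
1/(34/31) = 31/34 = 0.91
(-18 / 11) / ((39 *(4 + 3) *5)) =-6 / 5005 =-0.00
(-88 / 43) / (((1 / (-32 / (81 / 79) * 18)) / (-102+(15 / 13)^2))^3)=-2074353697628906101669888 / 5603925249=-370160843597809.76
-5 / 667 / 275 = -1 / 36685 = -0.00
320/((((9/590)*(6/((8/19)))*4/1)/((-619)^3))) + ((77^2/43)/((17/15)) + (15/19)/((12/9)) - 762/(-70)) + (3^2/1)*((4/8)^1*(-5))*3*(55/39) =-59574814915988607139/682505460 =-87288407796.75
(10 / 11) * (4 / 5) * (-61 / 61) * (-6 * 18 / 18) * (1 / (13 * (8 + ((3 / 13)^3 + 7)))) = 1352 / 60467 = 0.02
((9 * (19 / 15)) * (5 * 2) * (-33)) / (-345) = 1254 / 115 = 10.90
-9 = -9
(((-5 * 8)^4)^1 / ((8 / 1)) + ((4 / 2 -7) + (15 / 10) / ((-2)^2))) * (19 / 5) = 48639297 / 40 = 1215982.42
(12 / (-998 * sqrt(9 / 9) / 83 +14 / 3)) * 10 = -3735 / 229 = -16.31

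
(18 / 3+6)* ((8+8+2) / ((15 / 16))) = 1152 / 5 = 230.40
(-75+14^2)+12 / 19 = 2311 / 19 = 121.63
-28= -28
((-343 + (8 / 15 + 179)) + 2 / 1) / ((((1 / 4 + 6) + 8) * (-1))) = 11.33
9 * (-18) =-162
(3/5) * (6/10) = 9/25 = 0.36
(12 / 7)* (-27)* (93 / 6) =-5022 / 7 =-717.43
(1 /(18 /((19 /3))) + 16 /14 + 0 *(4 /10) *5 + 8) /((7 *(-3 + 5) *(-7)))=-0.10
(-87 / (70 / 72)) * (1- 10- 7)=1431.77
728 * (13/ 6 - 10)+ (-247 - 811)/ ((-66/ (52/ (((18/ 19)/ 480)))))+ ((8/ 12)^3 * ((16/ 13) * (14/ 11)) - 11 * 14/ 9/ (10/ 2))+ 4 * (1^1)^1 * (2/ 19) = 152821412606/ 366795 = 416639.85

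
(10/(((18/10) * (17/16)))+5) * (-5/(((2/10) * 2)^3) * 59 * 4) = -57709375/306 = -188592.73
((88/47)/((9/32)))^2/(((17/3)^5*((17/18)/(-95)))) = -40680161280/53319889921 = -0.76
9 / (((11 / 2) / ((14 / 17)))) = 252 / 187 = 1.35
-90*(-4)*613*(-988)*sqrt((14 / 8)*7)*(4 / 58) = -1526222880 / 29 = -52628375.17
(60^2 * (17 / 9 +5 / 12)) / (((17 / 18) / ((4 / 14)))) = 298800 / 119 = 2510.92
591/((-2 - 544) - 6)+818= 150315/184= 816.93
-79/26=-3.04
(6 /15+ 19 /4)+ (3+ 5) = 263 /20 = 13.15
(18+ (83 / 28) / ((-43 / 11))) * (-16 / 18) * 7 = -41518 / 387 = -107.28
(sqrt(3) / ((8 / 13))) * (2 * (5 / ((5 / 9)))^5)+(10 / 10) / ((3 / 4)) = 4 / 3+767637 * sqrt(3) / 4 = 332397.90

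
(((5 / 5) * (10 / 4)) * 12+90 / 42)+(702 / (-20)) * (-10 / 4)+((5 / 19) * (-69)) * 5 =15483 / 532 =29.10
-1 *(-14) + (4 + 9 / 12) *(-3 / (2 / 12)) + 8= -127 / 2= -63.50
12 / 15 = 4 / 5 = 0.80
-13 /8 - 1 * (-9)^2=-661 /8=-82.62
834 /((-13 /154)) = -128436 /13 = -9879.69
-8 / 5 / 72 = -0.02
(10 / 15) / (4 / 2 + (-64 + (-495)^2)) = 2 / 734889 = 0.00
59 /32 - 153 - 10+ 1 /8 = -5153 /32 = -161.03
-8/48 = -1/6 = -0.17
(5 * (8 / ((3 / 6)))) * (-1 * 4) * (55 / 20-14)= 3600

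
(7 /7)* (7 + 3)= 10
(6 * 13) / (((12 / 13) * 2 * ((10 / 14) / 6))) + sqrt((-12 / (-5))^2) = 3573 / 10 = 357.30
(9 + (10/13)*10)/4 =217/52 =4.17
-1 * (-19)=19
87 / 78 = 29 / 26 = 1.12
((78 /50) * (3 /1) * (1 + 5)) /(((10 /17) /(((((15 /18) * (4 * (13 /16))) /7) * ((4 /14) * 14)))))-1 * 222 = -51843 /350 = -148.12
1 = 1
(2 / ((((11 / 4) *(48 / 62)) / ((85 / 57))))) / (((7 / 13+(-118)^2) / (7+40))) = 1609985 / 340496739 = 0.00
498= 498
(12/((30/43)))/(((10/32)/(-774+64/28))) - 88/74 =-275034324/6475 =-42476.34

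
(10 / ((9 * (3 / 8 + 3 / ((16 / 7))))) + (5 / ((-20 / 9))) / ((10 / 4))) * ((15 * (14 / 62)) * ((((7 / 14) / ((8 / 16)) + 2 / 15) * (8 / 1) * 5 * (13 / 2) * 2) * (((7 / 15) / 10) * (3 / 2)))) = -33.75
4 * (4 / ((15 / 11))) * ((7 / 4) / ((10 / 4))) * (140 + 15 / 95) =1640408 / 1425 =1151.16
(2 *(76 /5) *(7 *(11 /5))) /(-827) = -11704 /20675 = -0.57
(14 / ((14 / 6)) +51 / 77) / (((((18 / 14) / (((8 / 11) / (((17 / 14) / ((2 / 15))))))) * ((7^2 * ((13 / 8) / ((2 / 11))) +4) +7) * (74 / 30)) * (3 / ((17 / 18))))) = 0.00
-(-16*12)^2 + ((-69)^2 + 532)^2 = 27978985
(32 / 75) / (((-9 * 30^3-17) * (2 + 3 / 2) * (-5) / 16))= 1024 / 637919625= 0.00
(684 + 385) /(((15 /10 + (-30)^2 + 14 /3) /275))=1763850 /5437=324.42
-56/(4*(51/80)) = -1120/51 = -21.96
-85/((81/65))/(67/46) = -254150/5427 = -46.83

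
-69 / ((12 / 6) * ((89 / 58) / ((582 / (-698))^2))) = -169446681 / 10840289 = -15.63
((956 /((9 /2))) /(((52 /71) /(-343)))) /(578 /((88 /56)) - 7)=-2613226 /9477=-275.74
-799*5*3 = -11985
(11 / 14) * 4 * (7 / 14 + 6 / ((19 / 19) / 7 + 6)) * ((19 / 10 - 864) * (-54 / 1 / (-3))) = -108391833 / 1505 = -72021.15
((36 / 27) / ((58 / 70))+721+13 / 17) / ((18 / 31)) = 16582985 / 13311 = 1245.81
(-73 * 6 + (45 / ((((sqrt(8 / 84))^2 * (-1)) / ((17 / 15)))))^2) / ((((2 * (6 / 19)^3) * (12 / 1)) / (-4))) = -2618512417 / 1728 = -1515342.83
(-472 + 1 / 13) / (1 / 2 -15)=12270 / 377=32.55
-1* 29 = -29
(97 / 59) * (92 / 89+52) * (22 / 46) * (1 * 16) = 1365760 / 2047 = 667.20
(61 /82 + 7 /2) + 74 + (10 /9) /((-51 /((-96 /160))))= 490906 /6273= 78.26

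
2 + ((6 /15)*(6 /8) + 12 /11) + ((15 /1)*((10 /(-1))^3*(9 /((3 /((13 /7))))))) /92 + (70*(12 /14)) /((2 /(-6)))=-19215247 /17710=-1084.99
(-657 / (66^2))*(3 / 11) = -219 / 5324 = -0.04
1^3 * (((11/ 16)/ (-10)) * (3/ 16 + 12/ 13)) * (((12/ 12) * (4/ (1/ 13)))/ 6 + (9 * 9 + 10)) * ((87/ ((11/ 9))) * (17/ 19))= -23573781/ 48640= -484.66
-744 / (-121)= 744 / 121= 6.15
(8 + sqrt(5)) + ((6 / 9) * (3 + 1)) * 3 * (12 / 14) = sqrt(5) + 104 / 7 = 17.09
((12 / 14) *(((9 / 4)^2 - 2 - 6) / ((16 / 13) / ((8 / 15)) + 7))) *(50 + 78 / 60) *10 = -940329 / 6776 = -138.77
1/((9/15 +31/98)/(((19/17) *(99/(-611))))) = -921690/4663763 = -0.20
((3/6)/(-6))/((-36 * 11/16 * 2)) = 1/594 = 0.00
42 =42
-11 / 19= -0.58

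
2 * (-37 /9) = -74 /9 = -8.22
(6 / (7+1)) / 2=3 / 8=0.38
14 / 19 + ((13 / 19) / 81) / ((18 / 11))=20555 / 27702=0.74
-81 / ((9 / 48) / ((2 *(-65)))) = 56160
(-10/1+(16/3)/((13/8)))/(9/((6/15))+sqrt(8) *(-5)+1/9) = -639804/1311037-282960 *sqrt(2)/1311037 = -0.79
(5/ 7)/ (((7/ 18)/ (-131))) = -11790/ 49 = -240.61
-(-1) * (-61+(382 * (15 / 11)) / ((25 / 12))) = 10397 / 55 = 189.04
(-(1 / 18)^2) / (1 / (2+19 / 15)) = -49 / 4860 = -0.01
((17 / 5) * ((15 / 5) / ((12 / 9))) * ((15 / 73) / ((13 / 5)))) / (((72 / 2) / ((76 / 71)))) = 4845 / 269516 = 0.02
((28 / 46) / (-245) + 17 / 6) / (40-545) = -13673 / 2439150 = -0.01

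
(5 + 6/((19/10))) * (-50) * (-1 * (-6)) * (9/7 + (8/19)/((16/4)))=-8602500/2527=-3404.23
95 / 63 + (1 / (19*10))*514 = 25216 / 5985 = 4.21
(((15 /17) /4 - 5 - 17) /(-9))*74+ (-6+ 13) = 56939 /306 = 186.08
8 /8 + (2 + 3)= 6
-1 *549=-549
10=10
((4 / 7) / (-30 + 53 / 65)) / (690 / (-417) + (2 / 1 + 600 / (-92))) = 415610 / 131103567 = 0.00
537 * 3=1611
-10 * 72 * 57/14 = -20520/7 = -2931.43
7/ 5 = 1.40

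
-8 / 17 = -0.47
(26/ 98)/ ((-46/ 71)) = -923/ 2254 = -0.41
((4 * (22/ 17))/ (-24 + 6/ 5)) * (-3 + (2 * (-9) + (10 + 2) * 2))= -220/ 323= -0.68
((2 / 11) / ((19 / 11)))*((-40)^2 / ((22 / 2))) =15.31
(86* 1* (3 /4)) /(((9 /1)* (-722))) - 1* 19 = -82351 /4332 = -19.01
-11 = -11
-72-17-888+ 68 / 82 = -40023 / 41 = -976.17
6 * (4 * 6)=144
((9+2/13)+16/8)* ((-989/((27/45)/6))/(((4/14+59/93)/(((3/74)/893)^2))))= -4201049475/17002255423894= -0.00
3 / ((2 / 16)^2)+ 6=198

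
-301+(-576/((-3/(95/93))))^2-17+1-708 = 35981375/961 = 37441.60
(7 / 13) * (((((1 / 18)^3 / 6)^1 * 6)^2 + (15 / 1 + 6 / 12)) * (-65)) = -18451631555 / 34012224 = -542.50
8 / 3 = 2.67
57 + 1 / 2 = 115 / 2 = 57.50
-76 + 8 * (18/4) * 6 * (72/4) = 3812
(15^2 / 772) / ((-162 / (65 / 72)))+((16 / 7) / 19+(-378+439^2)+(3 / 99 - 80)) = 192263.15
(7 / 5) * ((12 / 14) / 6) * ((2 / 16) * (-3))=-3 / 40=-0.08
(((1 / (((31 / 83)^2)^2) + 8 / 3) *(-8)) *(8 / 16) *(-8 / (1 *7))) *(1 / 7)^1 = 684631456 / 19393941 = 35.30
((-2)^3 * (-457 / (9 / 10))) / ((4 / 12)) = 36560 / 3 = 12186.67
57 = 57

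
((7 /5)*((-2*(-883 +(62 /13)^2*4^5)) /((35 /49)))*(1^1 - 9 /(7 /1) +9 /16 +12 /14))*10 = -996055.85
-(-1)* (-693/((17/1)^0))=-693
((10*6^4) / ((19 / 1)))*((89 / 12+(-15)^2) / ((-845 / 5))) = -3012120 / 3211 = -938.06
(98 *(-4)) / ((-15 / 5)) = 392 / 3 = 130.67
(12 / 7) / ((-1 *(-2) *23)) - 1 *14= -2248 / 161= -13.96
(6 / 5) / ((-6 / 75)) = -15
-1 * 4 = -4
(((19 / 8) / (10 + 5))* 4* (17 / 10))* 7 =2261 / 300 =7.54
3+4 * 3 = 15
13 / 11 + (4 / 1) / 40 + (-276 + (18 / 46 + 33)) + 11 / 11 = -608027 / 2530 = -240.33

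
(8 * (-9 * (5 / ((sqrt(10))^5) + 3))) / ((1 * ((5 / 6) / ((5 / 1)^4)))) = -162000-270 * sqrt(10) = -162853.81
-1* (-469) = 469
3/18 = 1/6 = 0.17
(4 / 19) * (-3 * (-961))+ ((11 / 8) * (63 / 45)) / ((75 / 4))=8650463 / 14250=607.05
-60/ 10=-6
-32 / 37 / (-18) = 16 / 333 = 0.05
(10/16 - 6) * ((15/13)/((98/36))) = -5805/2548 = -2.28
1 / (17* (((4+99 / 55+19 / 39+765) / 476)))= 5460 / 150401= 0.04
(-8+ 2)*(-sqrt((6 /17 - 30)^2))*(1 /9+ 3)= 9408 /17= 553.41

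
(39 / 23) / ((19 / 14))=546 / 437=1.25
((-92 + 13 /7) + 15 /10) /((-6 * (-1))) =-14.77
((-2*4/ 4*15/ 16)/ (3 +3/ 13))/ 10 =-13/ 224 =-0.06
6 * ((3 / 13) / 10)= 9 / 65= 0.14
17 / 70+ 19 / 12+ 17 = 7907 / 420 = 18.83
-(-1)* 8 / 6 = 4 / 3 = 1.33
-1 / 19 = -0.05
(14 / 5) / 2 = 7 / 5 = 1.40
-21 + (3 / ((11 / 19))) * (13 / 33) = -2294 / 121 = -18.96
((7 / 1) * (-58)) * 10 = -4060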